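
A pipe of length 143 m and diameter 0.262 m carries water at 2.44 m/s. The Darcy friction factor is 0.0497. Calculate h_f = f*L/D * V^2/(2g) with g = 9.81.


Darcy-Weisbach equation: h_f = f * (L/D) * V^2/(2g).
f * L/D = 0.0497 * 143/0.262 = 27.1263.
V^2/(2g) = 2.44^2 / (2*9.81) = 5.9536 / 19.62 = 0.3034 m.
h_f = 27.1263 * 0.3034 = 8.231 m.

8.231


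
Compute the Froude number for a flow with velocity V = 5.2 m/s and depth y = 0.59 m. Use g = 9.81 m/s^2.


The Froude number is defined as Fr = V / sqrt(g*y).
g*y = 9.81 * 0.59 = 5.7879.
sqrt(g*y) = sqrt(5.7879) = 2.4058.
Fr = 5.2 / 2.4058 = 2.1614.

2.1614


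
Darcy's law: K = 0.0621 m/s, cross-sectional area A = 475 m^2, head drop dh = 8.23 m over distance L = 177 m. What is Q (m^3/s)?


Darcy's law: Q = K * A * i, where i = dh/L.
Hydraulic gradient i = 8.23 / 177 = 0.046497.
Q = 0.0621 * 475 * 0.046497
  = 1.3716 m^3/s.

1.3716


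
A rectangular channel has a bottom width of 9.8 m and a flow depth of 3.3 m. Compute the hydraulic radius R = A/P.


For a rectangular section:
Flow area A = b * y = 9.8 * 3.3 = 32.34 m^2.
Wetted perimeter P = b + 2y = 9.8 + 2*3.3 = 16.4 m.
Hydraulic radius R = A/P = 32.34 / 16.4 = 1.972 m.

1.972


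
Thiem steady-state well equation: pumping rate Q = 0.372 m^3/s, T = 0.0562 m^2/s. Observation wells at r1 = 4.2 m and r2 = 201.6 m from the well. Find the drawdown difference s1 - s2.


Thiem equation: s1 - s2 = Q/(2*pi*T) * ln(r2/r1).
ln(r2/r1) = ln(201.6/4.2) = 3.8712.
Q/(2*pi*T) = 0.372 / (2*pi*0.0562) = 0.372 / 0.3531 = 1.0535.
s1 - s2 = 1.0535 * 3.8712 = 4.0782 m.

4.0782


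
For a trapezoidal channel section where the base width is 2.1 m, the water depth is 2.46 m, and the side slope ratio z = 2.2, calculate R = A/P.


For a trapezoidal section with side slope z:
A = (b + z*y)*y = (2.1 + 2.2*2.46)*2.46 = 18.48 m^2.
P = b + 2*y*sqrt(1 + z^2) = 2.1 + 2*2.46*sqrt(1 + 2.2^2) = 13.99 m.
R = A/P = 18.48 / 13.99 = 1.3209 m.

1.3209


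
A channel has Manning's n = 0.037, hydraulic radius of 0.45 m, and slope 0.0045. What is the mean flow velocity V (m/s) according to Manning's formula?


Manning's equation gives V = (1/n) * R^(2/3) * S^(1/2).
First, compute R^(2/3) = 0.45^(2/3) = 0.5872.
Next, S^(1/2) = 0.0045^(1/2) = 0.067082.
Then 1/n = 1/0.037 = 27.03.
V = 27.03 * 0.5872 * 0.067082 = 1.0647 m/s.

1.0647


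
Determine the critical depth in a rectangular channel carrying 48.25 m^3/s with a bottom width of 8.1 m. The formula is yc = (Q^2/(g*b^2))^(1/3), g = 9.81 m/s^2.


Using yc = (Q^2 / (g * b^2))^(1/3):
Q^2 = 48.25^2 = 2328.06.
g * b^2 = 9.81 * 8.1^2 = 9.81 * 65.61 = 643.63.
Q^2 / (g*b^2) = 2328.06 / 643.63 = 3.6171.
yc = 3.6171^(1/3) = 1.535 m.

1.535


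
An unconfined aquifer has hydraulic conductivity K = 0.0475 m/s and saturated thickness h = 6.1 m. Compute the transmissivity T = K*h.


Transmissivity is defined as T = K * h.
T = 0.0475 * 6.1
  = 0.2898 m^2/s.

0.2898


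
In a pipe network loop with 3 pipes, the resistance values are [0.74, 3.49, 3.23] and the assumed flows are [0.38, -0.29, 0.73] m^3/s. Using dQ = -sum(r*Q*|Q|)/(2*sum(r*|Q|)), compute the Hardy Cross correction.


Numerator terms (r*Q*|Q|): 0.74*0.38*|0.38| = 0.1069; 3.49*-0.29*|-0.29| = -0.2935; 3.23*0.73*|0.73| = 1.7213.
Sum of numerator = 1.5346.
Denominator terms (r*|Q|): 0.74*|0.38| = 0.2812; 3.49*|-0.29| = 1.0121; 3.23*|0.73| = 2.3579.
2 * sum of denominator = 2 * 3.6512 = 7.3024.
dQ = -1.5346 / 7.3024 = -0.2102 m^3/s.

-0.2102


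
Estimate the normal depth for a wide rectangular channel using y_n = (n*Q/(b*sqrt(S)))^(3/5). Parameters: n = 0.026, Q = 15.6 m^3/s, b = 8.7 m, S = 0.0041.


We use the wide-channel approximation y_n = (n*Q/(b*sqrt(S)))^(3/5).
sqrt(S) = sqrt(0.0041) = 0.064031.
Numerator: n*Q = 0.026 * 15.6 = 0.4056.
Denominator: b*sqrt(S) = 8.7 * 0.064031 = 0.55707.
arg = 0.7281.
y_n = 0.7281^(3/5) = 0.8266 m.

0.8266


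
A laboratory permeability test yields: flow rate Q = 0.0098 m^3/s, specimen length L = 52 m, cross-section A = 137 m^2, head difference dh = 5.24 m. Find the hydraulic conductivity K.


From K = Q*L / (A*dh):
Numerator: Q*L = 0.0098 * 52 = 0.5096.
Denominator: A*dh = 137 * 5.24 = 717.88.
K = 0.5096 / 717.88 = 0.00071 m/s.

0.00071


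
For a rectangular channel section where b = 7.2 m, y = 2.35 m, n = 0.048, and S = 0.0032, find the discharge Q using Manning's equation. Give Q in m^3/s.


For a rectangular channel, the cross-sectional area A = b * y = 7.2 * 2.35 = 16.92 m^2.
The wetted perimeter P = b + 2y = 7.2 + 2*2.35 = 11.9 m.
Hydraulic radius R = A/P = 16.92/11.9 = 1.4218 m.
Velocity V = (1/n)*R^(2/3)*S^(1/2) = (1/0.048)*1.4218^(2/3)*0.0032^(1/2) = 1.4902 m/s.
Discharge Q = A * V = 16.92 * 1.4902 = 25.214 m^3/s.

25.214


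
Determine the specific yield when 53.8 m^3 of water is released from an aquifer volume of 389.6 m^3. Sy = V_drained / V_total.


Specific yield Sy = Volume drained / Total volume.
Sy = 53.8 / 389.6
   = 0.1381.

0.1381


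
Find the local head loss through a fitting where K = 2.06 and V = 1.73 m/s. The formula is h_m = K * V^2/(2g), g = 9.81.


Minor loss formula: h_m = K * V^2/(2g).
V^2 = 1.73^2 = 2.9929.
V^2/(2g) = 2.9929 / 19.62 = 0.1525 m.
h_m = 2.06 * 0.1525 = 0.3142 m.

0.3142


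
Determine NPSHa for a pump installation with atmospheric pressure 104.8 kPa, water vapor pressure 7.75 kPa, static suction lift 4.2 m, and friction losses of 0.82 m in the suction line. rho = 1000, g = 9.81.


NPSHa = p_atm/(rho*g) - z_s - hf_s - p_vap/(rho*g).
p_atm/(rho*g) = 104.8*1000 / (1000*9.81) = 10.683 m.
p_vap/(rho*g) = 7.75*1000 / (1000*9.81) = 0.79 m.
NPSHa = 10.683 - 4.2 - 0.82 - 0.79
      = 4.87 m.

4.87


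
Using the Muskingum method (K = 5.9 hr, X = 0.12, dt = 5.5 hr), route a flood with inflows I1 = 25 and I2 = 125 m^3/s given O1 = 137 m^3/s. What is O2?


Muskingum coefficients:
denom = 2*K*(1-X) + dt = 2*5.9*(1-0.12) + 5.5 = 15.884.
C0 = (dt - 2*K*X)/denom = (5.5 - 2*5.9*0.12)/15.884 = 0.2571.
C1 = (dt + 2*K*X)/denom = (5.5 + 2*5.9*0.12)/15.884 = 0.4354.
C2 = (2*K*(1-X) - dt)/denom = 0.3075.
O2 = C0*I2 + C1*I1 + C2*O1
   = 0.2571*125 + 0.4354*25 + 0.3075*137
   = 85.15 m^3/s.

85.15


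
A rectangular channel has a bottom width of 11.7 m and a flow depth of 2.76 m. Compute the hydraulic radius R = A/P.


For a rectangular section:
Flow area A = b * y = 11.7 * 2.76 = 32.29 m^2.
Wetted perimeter P = b + 2y = 11.7 + 2*2.76 = 17.22 m.
Hydraulic radius R = A/P = 32.29 / 17.22 = 1.8753 m.

1.8753


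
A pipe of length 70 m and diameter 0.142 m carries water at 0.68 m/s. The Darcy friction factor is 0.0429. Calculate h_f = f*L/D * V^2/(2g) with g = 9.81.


Darcy-Weisbach equation: h_f = f * (L/D) * V^2/(2g).
f * L/D = 0.0429 * 70/0.142 = 21.1479.
V^2/(2g) = 0.68^2 / (2*9.81) = 0.4624 / 19.62 = 0.0236 m.
h_f = 21.1479 * 0.0236 = 0.498 m.

0.498


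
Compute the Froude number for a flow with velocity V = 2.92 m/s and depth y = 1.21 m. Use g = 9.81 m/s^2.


The Froude number is defined as Fr = V / sqrt(g*y).
g*y = 9.81 * 1.21 = 11.8701.
sqrt(g*y) = sqrt(11.8701) = 3.4453.
Fr = 2.92 / 3.4453 = 0.8475.

0.8475


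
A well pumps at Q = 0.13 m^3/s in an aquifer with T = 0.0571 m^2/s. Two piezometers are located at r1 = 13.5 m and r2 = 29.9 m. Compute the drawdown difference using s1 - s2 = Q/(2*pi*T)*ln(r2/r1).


Thiem equation: s1 - s2 = Q/(2*pi*T) * ln(r2/r1).
ln(r2/r1) = ln(29.9/13.5) = 0.7952.
Q/(2*pi*T) = 0.13 / (2*pi*0.0571) = 0.13 / 0.3588 = 0.3623.
s1 - s2 = 0.3623 * 0.7952 = 0.2881 m.

0.2881


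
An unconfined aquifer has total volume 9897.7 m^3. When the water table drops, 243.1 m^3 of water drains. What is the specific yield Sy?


Specific yield Sy = Volume drained / Total volume.
Sy = 243.1 / 9897.7
   = 0.0246.

0.0246


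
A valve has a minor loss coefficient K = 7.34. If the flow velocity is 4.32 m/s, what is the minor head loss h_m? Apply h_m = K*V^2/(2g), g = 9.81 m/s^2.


Minor loss formula: h_m = K * V^2/(2g).
V^2 = 4.32^2 = 18.6624.
V^2/(2g) = 18.6624 / 19.62 = 0.9512 m.
h_m = 7.34 * 0.9512 = 6.9818 m.

6.9818


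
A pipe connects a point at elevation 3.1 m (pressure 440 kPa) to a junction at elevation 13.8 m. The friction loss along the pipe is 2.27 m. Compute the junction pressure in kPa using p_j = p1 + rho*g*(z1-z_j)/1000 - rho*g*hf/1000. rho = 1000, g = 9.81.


Junction pressure: p_j = p1 + rho*g*(z1 - z_j)/1000 - rho*g*hf/1000.
Elevation term = 1000*9.81*(3.1 - 13.8)/1000 = -104.967 kPa.
Friction term = 1000*9.81*2.27/1000 = 22.269 kPa.
p_j = 440 + -104.967 - 22.269 = 312.76 kPa.

312.76


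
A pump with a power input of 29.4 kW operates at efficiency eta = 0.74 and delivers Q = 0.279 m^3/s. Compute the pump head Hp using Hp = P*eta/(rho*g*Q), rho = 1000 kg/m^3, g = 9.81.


Pump head formula: Hp = P * eta / (rho * g * Q).
Numerator: P * eta = 29.4 * 1000 * 0.74 = 21756.0 W.
Denominator: rho * g * Q = 1000 * 9.81 * 0.279 = 2736.99.
Hp = 21756.0 / 2736.99 = 7.95 m.

7.95


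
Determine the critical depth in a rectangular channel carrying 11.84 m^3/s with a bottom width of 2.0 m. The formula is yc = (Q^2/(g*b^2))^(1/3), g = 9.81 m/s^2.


Using yc = (Q^2 / (g * b^2))^(1/3):
Q^2 = 11.84^2 = 140.19.
g * b^2 = 9.81 * 2.0^2 = 9.81 * 4.0 = 39.24.
Q^2 / (g*b^2) = 140.19 / 39.24 = 3.5726.
yc = 3.5726^(1/3) = 1.5287 m.

1.5287


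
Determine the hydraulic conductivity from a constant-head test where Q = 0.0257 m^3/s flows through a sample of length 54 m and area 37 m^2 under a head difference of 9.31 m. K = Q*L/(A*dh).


From K = Q*L / (A*dh):
Numerator: Q*L = 0.0257 * 54 = 1.3878.
Denominator: A*dh = 37 * 9.31 = 344.47.
K = 1.3878 / 344.47 = 0.004029 m/s.

0.004029


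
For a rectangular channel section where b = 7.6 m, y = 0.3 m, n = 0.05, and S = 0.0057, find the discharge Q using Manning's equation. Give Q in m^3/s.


For a rectangular channel, the cross-sectional area A = b * y = 7.6 * 0.3 = 2.28 m^2.
The wetted perimeter P = b + 2y = 7.6 + 2*0.3 = 8.2 m.
Hydraulic radius R = A/P = 2.28/8.2 = 0.278 m.
Velocity V = (1/n)*R^(2/3)*S^(1/2) = (1/0.05)*0.278^(2/3)*0.0057^(1/2) = 0.6433 m/s.
Discharge Q = A * V = 2.28 * 0.6433 = 1.467 m^3/s.

1.467


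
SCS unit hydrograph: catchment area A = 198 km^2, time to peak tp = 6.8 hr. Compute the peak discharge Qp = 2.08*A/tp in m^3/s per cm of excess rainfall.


SCS formula: Qp = 2.08 * A / tp.
Qp = 2.08 * 198 / 6.8
   = 411.84 / 6.8
   = 60.56 m^3/s per cm.

60.56


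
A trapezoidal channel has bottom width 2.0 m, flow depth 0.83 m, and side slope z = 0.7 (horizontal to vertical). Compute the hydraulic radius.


For a trapezoidal section with side slope z:
A = (b + z*y)*y = (2.0 + 0.7*0.83)*0.83 = 2.142 m^2.
P = b + 2*y*sqrt(1 + z^2) = 2.0 + 2*0.83*sqrt(1 + 0.7^2) = 4.026 m.
R = A/P = 2.142 / 4.026 = 0.5321 m.

0.5321


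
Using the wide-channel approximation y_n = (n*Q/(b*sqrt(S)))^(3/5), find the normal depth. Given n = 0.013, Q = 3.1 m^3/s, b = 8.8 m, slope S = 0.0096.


We use the wide-channel approximation y_n = (n*Q/(b*sqrt(S)))^(3/5).
sqrt(S) = sqrt(0.0096) = 0.09798.
Numerator: n*Q = 0.013 * 3.1 = 0.0403.
Denominator: b*sqrt(S) = 8.8 * 0.09798 = 0.862224.
arg = 0.0467.
y_n = 0.0467^(3/5) = 0.1592 m.

0.1592


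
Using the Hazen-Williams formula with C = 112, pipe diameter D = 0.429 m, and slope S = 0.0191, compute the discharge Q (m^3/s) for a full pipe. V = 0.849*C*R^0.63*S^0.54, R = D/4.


For a full circular pipe, R = D/4 = 0.429/4 = 0.1072 m.
V = 0.849 * 112 * 0.1072^0.63 * 0.0191^0.54
  = 0.849 * 112 * 0.244991 * 0.117966
  = 2.7481 m/s.
Pipe area A = pi*D^2/4 = pi*0.429^2/4 = 0.1445 m^2.
Q = A * V = 0.1445 * 2.7481 = 0.3972 m^3/s.

0.3972


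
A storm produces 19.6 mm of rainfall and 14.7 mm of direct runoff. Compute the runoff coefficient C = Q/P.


The runoff coefficient C = runoff depth / rainfall depth.
C = 14.7 / 19.6
  = 0.75.

0.75


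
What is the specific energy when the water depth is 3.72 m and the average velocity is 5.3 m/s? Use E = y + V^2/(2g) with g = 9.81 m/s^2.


Specific energy E = y + V^2/(2g).
Velocity head = V^2/(2g) = 5.3^2 / (2*9.81) = 28.09 / 19.62 = 1.4317 m.
E = 3.72 + 1.4317 = 5.1517 m.

5.1517


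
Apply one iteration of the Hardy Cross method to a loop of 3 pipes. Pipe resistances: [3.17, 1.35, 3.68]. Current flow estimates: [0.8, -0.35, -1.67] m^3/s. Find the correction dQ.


Numerator terms (r*Q*|Q|): 3.17*0.8*|0.8| = 2.0288; 1.35*-0.35*|-0.35| = -0.1654; 3.68*-1.67*|-1.67| = -10.2632.
Sum of numerator = -8.3997.
Denominator terms (r*|Q|): 3.17*|0.8| = 2.536; 1.35*|-0.35| = 0.4725; 3.68*|-1.67| = 6.1456.
2 * sum of denominator = 2 * 9.1541 = 18.3082.
dQ = --8.3997 / 18.3082 = 0.4588 m^3/s.

0.4588


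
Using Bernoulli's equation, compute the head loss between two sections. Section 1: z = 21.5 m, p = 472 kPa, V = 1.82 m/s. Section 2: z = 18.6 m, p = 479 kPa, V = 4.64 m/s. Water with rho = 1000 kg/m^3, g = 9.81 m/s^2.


Total head at each section: H = z + p/(rho*g) + V^2/(2g).
H1 = 21.5 + 472*1000/(1000*9.81) + 1.82^2/(2*9.81)
   = 21.5 + 48.114 + 0.1688
   = 69.783 m.
H2 = 18.6 + 479*1000/(1000*9.81) + 4.64^2/(2*9.81)
   = 18.6 + 48.828 + 1.0973
   = 68.525 m.
h_L = H1 - H2 = 69.783 - 68.525 = 1.258 m.

1.258


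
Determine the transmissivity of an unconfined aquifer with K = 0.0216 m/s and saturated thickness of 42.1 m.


Transmissivity is defined as T = K * h.
T = 0.0216 * 42.1
  = 0.9094 m^2/s.

0.9094


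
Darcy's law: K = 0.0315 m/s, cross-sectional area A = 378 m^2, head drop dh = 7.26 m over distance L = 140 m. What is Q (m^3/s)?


Darcy's law: Q = K * A * i, where i = dh/L.
Hydraulic gradient i = 7.26 / 140 = 0.051857.
Q = 0.0315 * 378 * 0.051857
  = 0.6175 m^3/s.

0.6175


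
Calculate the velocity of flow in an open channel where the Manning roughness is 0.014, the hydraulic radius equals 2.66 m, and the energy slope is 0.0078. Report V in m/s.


Manning's equation gives V = (1/n) * R^(2/3) * S^(1/2).
First, compute R^(2/3) = 2.66^(2/3) = 1.9198.
Next, S^(1/2) = 0.0078^(1/2) = 0.088318.
Then 1/n = 1/0.014 = 71.43.
V = 71.43 * 1.9198 * 0.088318 = 12.1108 m/s.

12.1108


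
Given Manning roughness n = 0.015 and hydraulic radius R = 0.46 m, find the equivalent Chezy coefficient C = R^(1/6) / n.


The Chezy coefficient relates to Manning's n through C = R^(1/6) / n.
R^(1/6) = 0.46^(1/6) = 0.878604.
C = 0.878604 / 0.015 = 58.57 m^(1/2)/s.

58.57


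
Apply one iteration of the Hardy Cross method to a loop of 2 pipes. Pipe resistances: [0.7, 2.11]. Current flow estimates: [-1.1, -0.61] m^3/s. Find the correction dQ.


Numerator terms (r*Q*|Q|): 0.7*-1.1*|-1.1| = -0.847; 2.11*-0.61*|-0.61| = -0.7851.
Sum of numerator = -1.6321.
Denominator terms (r*|Q|): 0.7*|-1.1| = 0.77; 2.11*|-0.61| = 1.2871.
2 * sum of denominator = 2 * 2.0571 = 4.1142.
dQ = --1.6321 / 4.1142 = 0.3967 m^3/s.

0.3967


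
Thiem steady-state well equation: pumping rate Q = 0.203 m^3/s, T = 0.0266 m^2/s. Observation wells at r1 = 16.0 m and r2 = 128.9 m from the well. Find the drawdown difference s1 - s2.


Thiem equation: s1 - s2 = Q/(2*pi*T) * ln(r2/r1).
ln(r2/r1) = ln(128.9/16.0) = 2.0864.
Q/(2*pi*T) = 0.203 / (2*pi*0.0266) = 0.203 / 0.1671 = 1.2146.
s1 - s2 = 1.2146 * 2.0864 = 2.5342 m.

2.5342


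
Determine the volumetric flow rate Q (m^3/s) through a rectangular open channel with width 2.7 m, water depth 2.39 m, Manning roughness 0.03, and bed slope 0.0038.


For a rectangular channel, the cross-sectional area A = b * y = 2.7 * 2.39 = 6.45 m^2.
The wetted perimeter P = b + 2y = 2.7 + 2*2.39 = 7.48 m.
Hydraulic radius R = A/P = 6.45/7.48 = 0.8627 m.
Velocity V = (1/n)*R^(2/3)*S^(1/2) = (1/0.03)*0.8627^(2/3)*0.0038^(1/2) = 1.8621 m/s.
Discharge Q = A * V = 6.45 * 1.8621 = 12.016 m^3/s.

12.016


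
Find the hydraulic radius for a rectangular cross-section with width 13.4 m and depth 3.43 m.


For a rectangular section:
Flow area A = b * y = 13.4 * 3.43 = 45.96 m^2.
Wetted perimeter P = b + 2y = 13.4 + 2*3.43 = 20.26 m.
Hydraulic radius R = A/P = 45.96 / 20.26 = 2.2686 m.

2.2686


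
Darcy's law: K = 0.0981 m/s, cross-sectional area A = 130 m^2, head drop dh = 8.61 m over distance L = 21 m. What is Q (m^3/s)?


Darcy's law: Q = K * A * i, where i = dh/L.
Hydraulic gradient i = 8.61 / 21 = 0.41.
Q = 0.0981 * 130 * 0.41
  = 5.2287 m^3/s.

5.2287


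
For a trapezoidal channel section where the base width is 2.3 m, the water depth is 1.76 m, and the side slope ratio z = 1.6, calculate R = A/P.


For a trapezoidal section with side slope z:
A = (b + z*y)*y = (2.3 + 1.6*1.76)*1.76 = 9.004 m^2.
P = b + 2*y*sqrt(1 + z^2) = 2.3 + 2*1.76*sqrt(1 + 1.6^2) = 8.942 m.
R = A/P = 9.004 / 8.942 = 1.007 m.

1.007


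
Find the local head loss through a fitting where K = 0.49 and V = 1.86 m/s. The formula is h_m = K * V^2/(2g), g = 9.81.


Minor loss formula: h_m = K * V^2/(2g).
V^2 = 1.86^2 = 3.4596.
V^2/(2g) = 3.4596 / 19.62 = 0.1763 m.
h_m = 0.49 * 0.1763 = 0.0864 m.

0.0864


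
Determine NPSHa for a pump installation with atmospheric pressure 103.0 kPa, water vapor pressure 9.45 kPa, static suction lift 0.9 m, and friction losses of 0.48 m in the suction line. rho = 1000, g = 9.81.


NPSHa = p_atm/(rho*g) - z_s - hf_s - p_vap/(rho*g).
p_atm/(rho*g) = 103.0*1000 / (1000*9.81) = 10.499 m.
p_vap/(rho*g) = 9.45*1000 / (1000*9.81) = 0.963 m.
NPSHa = 10.499 - 0.9 - 0.48 - 0.963
      = 8.16 m.

8.16


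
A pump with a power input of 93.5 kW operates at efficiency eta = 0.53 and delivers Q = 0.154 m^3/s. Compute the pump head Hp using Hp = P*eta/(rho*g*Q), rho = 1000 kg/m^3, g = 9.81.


Pump head formula: Hp = P * eta / (rho * g * Q).
Numerator: P * eta = 93.5 * 1000 * 0.53 = 49555.0 W.
Denominator: rho * g * Q = 1000 * 9.81 * 0.154 = 1510.74.
Hp = 49555.0 / 1510.74 = 32.8 m.

32.8


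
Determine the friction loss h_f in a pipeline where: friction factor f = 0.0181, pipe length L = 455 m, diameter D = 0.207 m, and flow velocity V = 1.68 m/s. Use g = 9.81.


Darcy-Weisbach equation: h_f = f * (L/D) * V^2/(2g).
f * L/D = 0.0181 * 455/0.207 = 39.785.
V^2/(2g) = 1.68^2 / (2*9.81) = 2.8224 / 19.62 = 0.1439 m.
h_f = 39.785 * 0.1439 = 5.723 m.

5.723


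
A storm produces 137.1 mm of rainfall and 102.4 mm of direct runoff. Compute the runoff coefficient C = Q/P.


The runoff coefficient C = runoff depth / rainfall depth.
C = 102.4 / 137.1
  = 0.7469.

0.7469


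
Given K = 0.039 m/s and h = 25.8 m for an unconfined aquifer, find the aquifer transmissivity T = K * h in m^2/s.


Transmissivity is defined as T = K * h.
T = 0.039 * 25.8
  = 1.0062 m^2/s.

1.0062


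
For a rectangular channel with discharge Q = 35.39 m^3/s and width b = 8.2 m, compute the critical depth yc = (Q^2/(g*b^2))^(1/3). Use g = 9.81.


Using yc = (Q^2 / (g * b^2))^(1/3):
Q^2 = 35.39^2 = 1252.45.
g * b^2 = 9.81 * 8.2^2 = 9.81 * 67.24 = 659.62.
Q^2 / (g*b^2) = 1252.45 / 659.62 = 1.8987.
yc = 1.8987^(1/3) = 1.2383 m.

1.2383


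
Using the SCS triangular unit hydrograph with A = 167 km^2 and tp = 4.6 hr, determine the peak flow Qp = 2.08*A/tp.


SCS formula: Qp = 2.08 * A / tp.
Qp = 2.08 * 167 / 4.6
   = 347.36 / 4.6
   = 75.51 m^3/s per cm.

75.51


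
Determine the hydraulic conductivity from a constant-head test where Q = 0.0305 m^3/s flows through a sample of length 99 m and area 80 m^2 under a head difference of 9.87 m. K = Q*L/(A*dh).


From K = Q*L / (A*dh):
Numerator: Q*L = 0.0305 * 99 = 3.0195.
Denominator: A*dh = 80 * 9.87 = 789.6.
K = 3.0195 / 789.6 = 0.003824 m/s.

0.003824


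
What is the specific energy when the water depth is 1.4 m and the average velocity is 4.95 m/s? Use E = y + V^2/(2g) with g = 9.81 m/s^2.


Specific energy E = y + V^2/(2g).
Velocity head = V^2/(2g) = 4.95^2 / (2*9.81) = 24.5025 / 19.62 = 1.2489 m.
E = 1.4 + 1.2489 = 2.6489 m.

2.6489


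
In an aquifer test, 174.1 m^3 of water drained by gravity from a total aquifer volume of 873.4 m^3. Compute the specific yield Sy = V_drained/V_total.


Specific yield Sy = Volume drained / Total volume.
Sy = 174.1 / 873.4
   = 0.1993.

0.1993


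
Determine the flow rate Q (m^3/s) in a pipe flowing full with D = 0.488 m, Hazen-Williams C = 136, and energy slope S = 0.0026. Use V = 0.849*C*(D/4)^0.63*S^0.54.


For a full circular pipe, R = D/4 = 0.488/4 = 0.122 m.
V = 0.849 * 136 * 0.122^0.63 * 0.0026^0.54
  = 0.849 * 136 * 0.265709 * 0.040187
  = 1.2329 m/s.
Pipe area A = pi*D^2/4 = pi*0.488^2/4 = 0.187 m^2.
Q = A * V = 0.187 * 1.2329 = 0.2306 m^3/s.

0.2306


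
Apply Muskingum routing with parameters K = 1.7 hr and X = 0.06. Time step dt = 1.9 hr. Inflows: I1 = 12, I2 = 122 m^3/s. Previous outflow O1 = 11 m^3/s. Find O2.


Muskingum coefficients:
denom = 2*K*(1-X) + dt = 2*1.7*(1-0.06) + 1.9 = 5.096.
C0 = (dt - 2*K*X)/denom = (1.9 - 2*1.7*0.06)/5.096 = 0.3328.
C1 = (dt + 2*K*X)/denom = (1.9 + 2*1.7*0.06)/5.096 = 0.4129.
C2 = (2*K*(1-X) - dt)/denom = 0.2543.
O2 = C0*I2 + C1*I1 + C2*O1
   = 0.3328*122 + 0.4129*12 + 0.2543*11
   = 48.35 m^3/s.

48.35


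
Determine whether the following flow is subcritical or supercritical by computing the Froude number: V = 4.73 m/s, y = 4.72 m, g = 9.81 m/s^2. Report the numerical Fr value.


The Froude number is defined as Fr = V / sqrt(g*y).
g*y = 9.81 * 4.72 = 46.3032.
sqrt(g*y) = sqrt(46.3032) = 6.8046.
Fr = 4.73 / 6.8046 = 0.6951.
Since Fr < 1, the flow is subcritical.

0.6951


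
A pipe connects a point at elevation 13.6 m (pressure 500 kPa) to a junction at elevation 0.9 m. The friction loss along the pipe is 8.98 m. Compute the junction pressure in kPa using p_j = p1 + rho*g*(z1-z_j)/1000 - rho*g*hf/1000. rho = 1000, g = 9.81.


Junction pressure: p_j = p1 + rho*g*(z1 - z_j)/1000 - rho*g*hf/1000.
Elevation term = 1000*9.81*(13.6 - 0.9)/1000 = 124.587 kPa.
Friction term = 1000*9.81*8.98/1000 = 88.094 kPa.
p_j = 500 + 124.587 - 88.094 = 536.49 kPa.

536.49


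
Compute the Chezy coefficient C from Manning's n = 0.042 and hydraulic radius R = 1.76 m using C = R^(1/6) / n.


The Chezy coefficient relates to Manning's n through C = R^(1/6) / n.
R^(1/6) = 1.76^(1/6) = 1.0988.
C = 1.0988 / 0.042 = 26.16 m^(1/2)/s.

26.16


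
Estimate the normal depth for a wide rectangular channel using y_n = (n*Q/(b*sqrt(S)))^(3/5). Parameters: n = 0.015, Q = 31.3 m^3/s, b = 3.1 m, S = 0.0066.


We use the wide-channel approximation y_n = (n*Q/(b*sqrt(S)))^(3/5).
sqrt(S) = sqrt(0.0066) = 0.08124.
Numerator: n*Q = 0.015 * 31.3 = 0.4695.
Denominator: b*sqrt(S) = 3.1 * 0.08124 = 0.251844.
arg = 1.8642.
y_n = 1.8642^(3/5) = 1.4531 m.

1.4531


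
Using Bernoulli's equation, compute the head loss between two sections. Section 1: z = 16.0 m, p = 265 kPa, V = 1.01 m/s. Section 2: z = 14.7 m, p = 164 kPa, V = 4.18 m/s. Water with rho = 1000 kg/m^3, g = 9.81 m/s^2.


Total head at each section: H = z + p/(rho*g) + V^2/(2g).
H1 = 16.0 + 265*1000/(1000*9.81) + 1.01^2/(2*9.81)
   = 16.0 + 27.013 + 0.052
   = 43.065 m.
H2 = 14.7 + 164*1000/(1000*9.81) + 4.18^2/(2*9.81)
   = 14.7 + 16.718 + 0.8905
   = 32.308 m.
h_L = H1 - H2 = 43.065 - 32.308 = 10.757 m.

10.757


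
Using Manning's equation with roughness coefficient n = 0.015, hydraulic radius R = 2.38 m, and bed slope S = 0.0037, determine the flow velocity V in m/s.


Manning's equation gives V = (1/n) * R^(2/3) * S^(1/2).
First, compute R^(2/3) = 2.38^(2/3) = 1.7826.
Next, S^(1/2) = 0.0037^(1/2) = 0.060828.
Then 1/n = 1/0.015 = 66.67.
V = 66.67 * 1.7826 * 0.060828 = 7.2287 m/s.

7.2287


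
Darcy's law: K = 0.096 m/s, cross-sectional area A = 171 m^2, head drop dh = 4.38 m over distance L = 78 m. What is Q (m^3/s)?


Darcy's law: Q = K * A * i, where i = dh/L.
Hydraulic gradient i = 4.38 / 78 = 0.056154.
Q = 0.096 * 171 * 0.056154
  = 0.9218 m^3/s.

0.9218


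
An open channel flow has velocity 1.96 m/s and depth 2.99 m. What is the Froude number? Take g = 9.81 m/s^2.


The Froude number is defined as Fr = V / sqrt(g*y).
g*y = 9.81 * 2.99 = 29.3319.
sqrt(g*y) = sqrt(29.3319) = 5.4159.
Fr = 1.96 / 5.4159 = 0.3619.

0.3619


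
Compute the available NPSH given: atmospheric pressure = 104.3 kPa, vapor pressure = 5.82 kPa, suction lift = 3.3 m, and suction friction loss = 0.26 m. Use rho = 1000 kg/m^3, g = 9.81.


NPSHa = p_atm/(rho*g) - z_s - hf_s - p_vap/(rho*g).
p_atm/(rho*g) = 104.3*1000 / (1000*9.81) = 10.632 m.
p_vap/(rho*g) = 5.82*1000 / (1000*9.81) = 0.593 m.
NPSHa = 10.632 - 3.3 - 0.26 - 0.593
      = 6.48 m.

6.48


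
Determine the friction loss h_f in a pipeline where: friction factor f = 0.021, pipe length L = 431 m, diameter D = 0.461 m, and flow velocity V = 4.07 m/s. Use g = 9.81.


Darcy-Weisbach equation: h_f = f * (L/D) * V^2/(2g).
f * L/D = 0.021 * 431/0.461 = 19.6334.
V^2/(2g) = 4.07^2 / (2*9.81) = 16.5649 / 19.62 = 0.8443 m.
h_f = 19.6334 * 0.8443 = 16.576 m.

16.576


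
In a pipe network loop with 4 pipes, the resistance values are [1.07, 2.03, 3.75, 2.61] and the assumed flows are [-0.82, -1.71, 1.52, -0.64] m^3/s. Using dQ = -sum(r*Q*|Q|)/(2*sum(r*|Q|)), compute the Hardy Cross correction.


Numerator terms (r*Q*|Q|): 1.07*-0.82*|-0.82| = -0.7195; 2.03*-1.71*|-1.71| = -5.9359; 3.75*1.52*|1.52| = 8.664; 2.61*-0.64*|-0.64| = -1.0691.
Sum of numerator = 0.9396.
Denominator terms (r*|Q|): 1.07*|-0.82| = 0.8774; 2.03*|-1.71| = 3.4713; 3.75*|1.52| = 5.7; 2.61*|-0.64| = 1.6704.
2 * sum of denominator = 2 * 11.7191 = 23.4382.
dQ = -0.9396 / 23.4382 = -0.0401 m^3/s.

-0.0401


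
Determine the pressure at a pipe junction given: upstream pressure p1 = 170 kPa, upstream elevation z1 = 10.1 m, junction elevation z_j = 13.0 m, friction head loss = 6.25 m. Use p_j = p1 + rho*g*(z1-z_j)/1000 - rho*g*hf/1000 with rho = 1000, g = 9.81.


Junction pressure: p_j = p1 + rho*g*(z1 - z_j)/1000 - rho*g*hf/1000.
Elevation term = 1000*9.81*(10.1 - 13.0)/1000 = -28.449 kPa.
Friction term = 1000*9.81*6.25/1000 = 61.312 kPa.
p_j = 170 + -28.449 - 61.312 = 80.24 kPa.

80.24


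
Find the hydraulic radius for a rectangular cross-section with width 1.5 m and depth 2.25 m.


For a rectangular section:
Flow area A = b * y = 1.5 * 2.25 = 3.38 m^2.
Wetted perimeter P = b + 2y = 1.5 + 2*2.25 = 6.0 m.
Hydraulic radius R = A/P = 3.38 / 6.0 = 0.5625 m.

0.5625


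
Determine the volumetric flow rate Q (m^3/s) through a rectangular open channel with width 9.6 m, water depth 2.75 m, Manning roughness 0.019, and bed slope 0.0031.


For a rectangular channel, the cross-sectional area A = b * y = 9.6 * 2.75 = 26.4 m^2.
The wetted perimeter P = b + 2y = 9.6 + 2*2.75 = 15.1 m.
Hydraulic radius R = A/P = 26.4/15.1 = 1.7483 m.
Velocity V = (1/n)*R^(2/3)*S^(1/2) = (1/0.019)*1.7483^(2/3)*0.0031^(1/2) = 4.2528 m/s.
Discharge Q = A * V = 26.4 * 4.2528 = 112.275 m^3/s.

112.275


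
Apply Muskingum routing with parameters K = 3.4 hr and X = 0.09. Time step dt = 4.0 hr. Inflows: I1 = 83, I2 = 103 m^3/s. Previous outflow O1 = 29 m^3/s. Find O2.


Muskingum coefficients:
denom = 2*K*(1-X) + dt = 2*3.4*(1-0.09) + 4.0 = 10.188.
C0 = (dt - 2*K*X)/denom = (4.0 - 2*3.4*0.09)/10.188 = 0.3325.
C1 = (dt + 2*K*X)/denom = (4.0 + 2*3.4*0.09)/10.188 = 0.4527.
C2 = (2*K*(1-X) - dt)/denom = 0.2148.
O2 = C0*I2 + C1*I1 + C2*O1
   = 0.3325*103 + 0.4527*83 + 0.2148*29
   = 78.05 m^3/s.

78.05


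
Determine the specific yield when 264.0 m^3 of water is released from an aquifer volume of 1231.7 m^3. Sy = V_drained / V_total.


Specific yield Sy = Volume drained / Total volume.
Sy = 264.0 / 1231.7
   = 0.2143.

0.2143


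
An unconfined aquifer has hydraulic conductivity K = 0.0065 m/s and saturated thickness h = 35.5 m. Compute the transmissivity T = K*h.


Transmissivity is defined as T = K * h.
T = 0.0065 * 35.5
  = 0.2307 m^2/s.

0.2307


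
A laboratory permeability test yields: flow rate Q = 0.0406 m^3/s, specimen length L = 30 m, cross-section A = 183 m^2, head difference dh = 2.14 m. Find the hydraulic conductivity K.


From K = Q*L / (A*dh):
Numerator: Q*L = 0.0406 * 30 = 1.218.
Denominator: A*dh = 183 * 2.14 = 391.62.
K = 1.218 / 391.62 = 0.00311 m/s.

0.00311


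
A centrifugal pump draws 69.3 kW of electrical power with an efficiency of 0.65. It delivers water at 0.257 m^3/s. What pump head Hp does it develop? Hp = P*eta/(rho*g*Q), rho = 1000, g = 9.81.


Pump head formula: Hp = P * eta / (rho * g * Q).
Numerator: P * eta = 69.3 * 1000 * 0.65 = 45045.0 W.
Denominator: rho * g * Q = 1000 * 9.81 * 0.257 = 2521.17.
Hp = 45045.0 / 2521.17 = 17.87 m.

17.87


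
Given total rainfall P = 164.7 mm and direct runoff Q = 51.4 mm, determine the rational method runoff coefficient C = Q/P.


The runoff coefficient C = runoff depth / rainfall depth.
C = 51.4 / 164.7
  = 0.3121.

0.3121


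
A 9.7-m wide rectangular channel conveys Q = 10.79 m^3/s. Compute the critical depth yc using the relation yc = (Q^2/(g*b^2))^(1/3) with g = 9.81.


Using yc = (Q^2 / (g * b^2))^(1/3):
Q^2 = 10.79^2 = 116.42.
g * b^2 = 9.81 * 9.7^2 = 9.81 * 94.09 = 923.02.
Q^2 / (g*b^2) = 116.42 / 923.02 = 0.1261.
yc = 0.1261^(1/3) = 0.5015 m.

0.5015


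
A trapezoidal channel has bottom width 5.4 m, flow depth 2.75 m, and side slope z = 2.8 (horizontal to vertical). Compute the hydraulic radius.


For a trapezoidal section with side slope z:
A = (b + z*y)*y = (5.4 + 2.8*2.75)*2.75 = 36.025 m^2.
P = b + 2*y*sqrt(1 + z^2) = 5.4 + 2*2.75*sqrt(1 + 2.8^2) = 21.753 m.
R = A/P = 36.025 / 21.753 = 1.6561 m.

1.6561


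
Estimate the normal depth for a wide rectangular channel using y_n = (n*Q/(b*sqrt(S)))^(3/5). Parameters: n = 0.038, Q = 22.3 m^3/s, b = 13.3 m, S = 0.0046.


We use the wide-channel approximation y_n = (n*Q/(b*sqrt(S)))^(3/5).
sqrt(S) = sqrt(0.0046) = 0.067823.
Numerator: n*Q = 0.038 * 22.3 = 0.8474.
Denominator: b*sqrt(S) = 13.3 * 0.067823 = 0.902046.
arg = 0.9394.
y_n = 0.9394^(3/5) = 0.9632 m.

0.9632


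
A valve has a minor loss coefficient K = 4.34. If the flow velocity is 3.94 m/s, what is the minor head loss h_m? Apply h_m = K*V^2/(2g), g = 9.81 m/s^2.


Minor loss formula: h_m = K * V^2/(2g).
V^2 = 3.94^2 = 15.5236.
V^2/(2g) = 15.5236 / 19.62 = 0.7912 m.
h_m = 4.34 * 0.7912 = 3.4339 m.

3.4339


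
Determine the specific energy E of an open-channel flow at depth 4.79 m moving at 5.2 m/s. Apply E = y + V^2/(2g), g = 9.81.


Specific energy E = y + V^2/(2g).
Velocity head = V^2/(2g) = 5.2^2 / (2*9.81) = 27.04 / 19.62 = 1.3782 m.
E = 4.79 + 1.3782 = 6.1682 m.

6.1682


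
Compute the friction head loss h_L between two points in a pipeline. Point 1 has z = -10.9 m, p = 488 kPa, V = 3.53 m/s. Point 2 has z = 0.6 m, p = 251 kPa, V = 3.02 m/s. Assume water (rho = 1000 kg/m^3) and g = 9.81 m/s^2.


Total head at each section: H = z + p/(rho*g) + V^2/(2g).
H1 = -10.9 + 488*1000/(1000*9.81) + 3.53^2/(2*9.81)
   = -10.9 + 49.745 + 0.6351
   = 39.48 m.
H2 = 0.6 + 251*1000/(1000*9.81) + 3.02^2/(2*9.81)
   = 0.6 + 25.586 + 0.4649
   = 26.651 m.
h_L = H1 - H2 = 39.48 - 26.651 = 12.829 m.

12.829


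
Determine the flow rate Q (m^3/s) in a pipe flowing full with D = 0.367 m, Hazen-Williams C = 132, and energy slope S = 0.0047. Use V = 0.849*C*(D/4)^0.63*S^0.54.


For a full circular pipe, R = D/4 = 0.367/4 = 0.0917 m.
V = 0.849 * 132 * 0.0917^0.63 * 0.0047^0.54
  = 0.849 * 132 * 0.222045 * 0.055326
  = 1.3768 m/s.
Pipe area A = pi*D^2/4 = pi*0.367^2/4 = 0.1058 m^2.
Q = A * V = 0.1058 * 1.3768 = 0.1456 m^3/s.

0.1456


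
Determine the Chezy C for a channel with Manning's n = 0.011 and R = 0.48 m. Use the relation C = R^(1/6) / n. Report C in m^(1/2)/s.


The Chezy coefficient relates to Manning's n through C = R^(1/6) / n.
R^(1/6) = 0.48^(1/6) = 0.884858.
C = 0.884858 / 0.011 = 80.44 m^(1/2)/s.

80.44


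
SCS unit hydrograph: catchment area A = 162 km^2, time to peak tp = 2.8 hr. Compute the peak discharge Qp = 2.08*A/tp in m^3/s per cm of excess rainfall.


SCS formula: Qp = 2.08 * A / tp.
Qp = 2.08 * 162 / 2.8
   = 336.96 / 2.8
   = 120.34 m^3/s per cm.

120.34


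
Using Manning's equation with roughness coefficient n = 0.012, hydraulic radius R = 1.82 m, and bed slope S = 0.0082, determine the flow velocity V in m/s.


Manning's equation gives V = (1/n) * R^(2/3) * S^(1/2).
First, compute R^(2/3) = 1.82^(2/3) = 1.4907.
Next, S^(1/2) = 0.0082^(1/2) = 0.090554.
Then 1/n = 1/0.012 = 83.33.
V = 83.33 * 1.4907 * 0.090554 = 11.2488 m/s.

11.2488


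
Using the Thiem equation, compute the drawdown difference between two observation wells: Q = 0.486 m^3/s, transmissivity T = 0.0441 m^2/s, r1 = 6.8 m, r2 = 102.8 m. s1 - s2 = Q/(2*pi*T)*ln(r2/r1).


Thiem equation: s1 - s2 = Q/(2*pi*T) * ln(r2/r1).
ln(r2/r1) = ln(102.8/6.8) = 2.7159.
Q/(2*pi*T) = 0.486 / (2*pi*0.0441) = 0.486 / 0.2771 = 1.754.
s1 - s2 = 1.754 * 2.7159 = 4.7635 m.

4.7635


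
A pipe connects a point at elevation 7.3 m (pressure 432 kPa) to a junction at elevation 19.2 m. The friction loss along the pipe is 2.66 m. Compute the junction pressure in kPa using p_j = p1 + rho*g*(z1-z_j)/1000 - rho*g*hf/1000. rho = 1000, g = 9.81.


Junction pressure: p_j = p1 + rho*g*(z1 - z_j)/1000 - rho*g*hf/1000.
Elevation term = 1000*9.81*(7.3 - 19.2)/1000 = -116.739 kPa.
Friction term = 1000*9.81*2.66/1000 = 26.095 kPa.
p_j = 432 + -116.739 - 26.095 = 289.17 kPa.

289.17


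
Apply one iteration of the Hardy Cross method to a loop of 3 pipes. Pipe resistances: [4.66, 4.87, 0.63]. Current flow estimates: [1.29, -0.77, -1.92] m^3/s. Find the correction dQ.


Numerator terms (r*Q*|Q|): 4.66*1.29*|1.29| = 7.7547; 4.87*-0.77*|-0.77| = -2.8874; 0.63*-1.92*|-1.92| = -2.3224.
Sum of numerator = 2.5449.
Denominator terms (r*|Q|): 4.66*|1.29| = 6.0114; 4.87*|-0.77| = 3.7499; 0.63*|-1.92| = 1.2096.
2 * sum of denominator = 2 * 10.9709 = 21.9418.
dQ = -2.5449 / 21.9418 = -0.116 m^3/s.

-0.116


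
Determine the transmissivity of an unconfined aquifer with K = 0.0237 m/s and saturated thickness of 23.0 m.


Transmissivity is defined as T = K * h.
T = 0.0237 * 23.0
  = 0.5451 m^2/s.

0.5451


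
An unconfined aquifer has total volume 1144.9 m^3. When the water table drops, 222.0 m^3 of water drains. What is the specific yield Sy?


Specific yield Sy = Volume drained / Total volume.
Sy = 222.0 / 1144.9
   = 0.1939.

0.1939


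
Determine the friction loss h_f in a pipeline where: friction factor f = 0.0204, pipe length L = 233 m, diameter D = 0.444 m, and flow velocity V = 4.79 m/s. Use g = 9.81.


Darcy-Weisbach equation: h_f = f * (L/D) * V^2/(2g).
f * L/D = 0.0204 * 233/0.444 = 10.7054.
V^2/(2g) = 4.79^2 / (2*9.81) = 22.9441 / 19.62 = 1.1694 m.
h_f = 10.7054 * 1.1694 = 12.519 m.

12.519


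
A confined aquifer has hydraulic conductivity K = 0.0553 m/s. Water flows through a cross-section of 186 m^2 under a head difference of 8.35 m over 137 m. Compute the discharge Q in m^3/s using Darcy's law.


Darcy's law: Q = K * A * i, where i = dh/L.
Hydraulic gradient i = 8.35 / 137 = 0.060949.
Q = 0.0553 * 186 * 0.060949
  = 0.6269 m^3/s.

0.6269


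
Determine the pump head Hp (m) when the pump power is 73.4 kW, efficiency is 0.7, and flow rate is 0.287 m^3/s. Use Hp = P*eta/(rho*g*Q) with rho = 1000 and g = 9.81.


Pump head formula: Hp = P * eta / (rho * g * Q).
Numerator: P * eta = 73.4 * 1000 * 0.7 = 51380.0 W.
Denominator: rho * g * Q = 1000 * 9.81 * 0.287 = 2815.47.
Hp = 51380.0 / 2815.47 = 18.25 m.

18.25


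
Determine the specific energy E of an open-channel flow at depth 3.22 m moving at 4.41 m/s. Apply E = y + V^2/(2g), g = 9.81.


Specific energy E = y + V^2/(2g).
Velocity head = V^2/(2g) = 4.41^2 / (2*9.81) = 19.4481 / 19.62 = 0.9912 m.
E = 3.22 + 0.9912 = 4.2112 m.

4.2112


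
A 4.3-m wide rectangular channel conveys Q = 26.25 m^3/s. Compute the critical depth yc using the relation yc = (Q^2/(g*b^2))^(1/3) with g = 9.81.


Using yc = (Q^2 / (g * b^2))^(1/3):
Q^2 = 26.25^2 = 689.06.
g * b^2 = 9.81 * 4.3^2 = 9.81 * 18.49 = 181.39.
Q^2 / (g*b^2) = 689.06 / 181.39 = 3.7988.
yc = 3.7988^(1/3) = 1.5603 m.

1.5603


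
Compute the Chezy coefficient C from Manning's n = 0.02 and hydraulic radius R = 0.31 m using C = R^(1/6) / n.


The Chezy coefficient relates to Manning's n through C = R^(1/6) / n.
R^(1/6) = 0.31^(1/6) = 0.822672.
C = 0.822672 / 0.02 = 41.13 m^(1/2)/s.

41.13


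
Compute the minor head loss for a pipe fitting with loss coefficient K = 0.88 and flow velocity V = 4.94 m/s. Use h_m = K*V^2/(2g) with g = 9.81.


Minor loss formula: h_m = K * V^2/(2g).
V^2 = 4.94^2 = 24.4036.
V^2/(2g) = 24.4036 / 19.62 = 1.2438 m.
h_m = 0.88 * 1.2438 = 1.0946 m.

1.0946


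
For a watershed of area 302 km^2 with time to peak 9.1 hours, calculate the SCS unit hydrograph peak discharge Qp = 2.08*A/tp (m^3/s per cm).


SCS formula: Qp = 2.08 * A / tp.
Qp = 2.08 * 302 / 9.1
   = 628.16 / 9.1
   = 69.03 m^3/s per cm.

69.03


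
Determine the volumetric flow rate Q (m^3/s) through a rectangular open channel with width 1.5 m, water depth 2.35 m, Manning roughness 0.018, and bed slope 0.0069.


For a rectangular channel, the cross-sectional area A = b * y = 1.5 * 2.35 = 3.53 m^2.
The wetted perimeter P = b + 2y = 1.5 + 2*2.35 = 6.2 m.
Hydraulic radius R = A/P = 3.53/6.2 = 0.5685 m.
Velocity V = (1/n)*R^(2/3)*S^(1/2) = (1/0.018)*0.5685^(2/3)*0.0069^(1/2) = 3.1671 m/s.
Discharge Q = A * V = 3.53 * 3.1671 = 11.164 m^3/s.

11.164


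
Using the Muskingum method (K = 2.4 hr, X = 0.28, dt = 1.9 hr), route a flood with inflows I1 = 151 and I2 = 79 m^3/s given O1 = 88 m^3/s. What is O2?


Muskingum coefficients:
denom = 2*K*(1-X) + dt = 2*2.4*(1-0.28) + 1.9 = 5.356.
C0 = (dt - 2*K*X)/denom = (1.9 - 2*2.4*0.28)/5.356 = 0.1038.
C1 = (dt + 2*K*X)/denom = (1.9 + 2*2.4*0.28)/5.356 = 0.6057.
C2 = (2*K*(1-X) - dt)/denom = 0.2905.
O2 = C0*I2 + C1*I1 + C2*O1
   = 0.1038*79 + 0.6057*151 + 0.2905*88
   = 125.22 m^3/s.

125.22


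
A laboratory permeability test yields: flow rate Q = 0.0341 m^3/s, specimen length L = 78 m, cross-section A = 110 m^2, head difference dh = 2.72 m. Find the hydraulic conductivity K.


From K = Q*L / (A*dh):
Numerator: Q*L = 0.0341 * 78 = 2.6598.
Denominator: A*dh = 110 * 2.72 = 299.2.
K = 2.6598 / 299.2 = 0.00889 m/s.

0.00889


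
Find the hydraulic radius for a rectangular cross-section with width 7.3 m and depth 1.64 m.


For a rectangular section:
Flow area A = b * y = 7.3 * 1.64 = 11.97 m^2.
Wetted perimeter P = b + 2y = 7.3 + 2*1.64 = 10.58 m.
Hydraulic radius R = A/P = 11.97 / 10.58 = 1.1316 m.

1.1316


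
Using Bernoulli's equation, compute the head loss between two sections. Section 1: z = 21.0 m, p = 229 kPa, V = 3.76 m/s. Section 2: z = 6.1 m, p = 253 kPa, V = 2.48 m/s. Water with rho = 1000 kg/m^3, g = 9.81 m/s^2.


Total head at each section: H = z + p/(rho*g) + V^2/(2g).
H1 = 21.0 + 229*1000/(1000*9.81) + 3.76^2/(2*9.81)
   = 21.0 + 23.344 + 0.7206
   = 45.064 m.
H2 = 6.1 + 253*1000/(1000*9.81) + 2.48^2/(2*9.81)
   = 6.1 + 25.79 + 0.3135
   = 32.203 m.
h_L = H1 - H2 = 45.064 - 32.203 = 12.861 m.

12.861


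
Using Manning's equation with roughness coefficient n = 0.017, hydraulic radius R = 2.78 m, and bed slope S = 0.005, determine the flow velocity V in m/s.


Manning's equation gives V = (1/n) * R^(2/3) * S^(1/2).
First, compute R^(2/3) = 2.78^(2/3) = 1.9771.
Next, S^(1/2) = 0.005^(1/2) = 0.070711.
Then 1/n = 1/0.017 = 58.82.
V = 58.82 * 1.9771 * 0.070711 = 8.2237 m/s.

8.2237


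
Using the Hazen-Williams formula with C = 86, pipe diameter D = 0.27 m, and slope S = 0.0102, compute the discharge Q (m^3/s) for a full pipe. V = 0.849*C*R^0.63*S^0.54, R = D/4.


For a full circular pipe, R = D/4 = 0.27/4 = 0.0675 m.
V = 0.849 * 86 * 0.0675^0.63 * 0.0102^0.54
  = 0.849 * 86 * 0.183004 * 0.084071
  = 1.1233 m/s.
Pipe area A = pi*D^2/4 = pi*0.27^2/4 = 0.0573 m^2.
Q = A * V = 0.0573 * 1.1233 = 0.0643 m^3/s.

0.0643


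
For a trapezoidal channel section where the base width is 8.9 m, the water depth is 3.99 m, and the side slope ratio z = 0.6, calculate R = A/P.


For a trapezoidal section with side slope z:
A = (b + z*y)*y = (8.9 + 0.6*3.99)*3.99 = 45.063 m^2.
P = b + 2*y*sqrt(1 + z^2) = 8.9 + 2*3.99*sqrt(1 + 0.6^2) = 18.206 m.
R = A/P = 45.063 / 18.206 = 2.4751 m.

2.4751
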